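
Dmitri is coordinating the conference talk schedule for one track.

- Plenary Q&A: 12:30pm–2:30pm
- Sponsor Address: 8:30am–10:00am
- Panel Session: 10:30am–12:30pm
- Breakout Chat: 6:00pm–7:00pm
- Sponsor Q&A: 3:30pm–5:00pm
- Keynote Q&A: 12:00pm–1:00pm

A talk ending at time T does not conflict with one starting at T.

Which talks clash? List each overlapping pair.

Sorted by start: Sponsor Address, Panel Session, Keynote Q&A, Plenary Q&A, Sponsor Q&A, Breakout Chat.
Panel Session starts after Sponsor Address ends, so nothing later overlaps Sponsor Address either.
Keynote Q&A starts before Panel Session ends → Panel Session and Keynote Q&A overlap.
Plenary Q&A starts exactly when Panel Session ends (back-to-back, no overlap), so nothing later overlaps Panel Session either.
Plenary Q&A starts before Keynote Q&A ends → Keynote Q&A and Plenary Q&A overlap.
Sponsor Q&A starts after Keynote Q&A ends, so nothing later overlaps Keynote Q&A either.
Sponsor Q&A starts after Plenary Q&A ends, so nothing later overlaps Plenary Q&A either.
Breakout Chat starts after Sponsor Q&A ends.

Keynote Q&A & Panel Session, Keynote Q&A & Plenary Q&A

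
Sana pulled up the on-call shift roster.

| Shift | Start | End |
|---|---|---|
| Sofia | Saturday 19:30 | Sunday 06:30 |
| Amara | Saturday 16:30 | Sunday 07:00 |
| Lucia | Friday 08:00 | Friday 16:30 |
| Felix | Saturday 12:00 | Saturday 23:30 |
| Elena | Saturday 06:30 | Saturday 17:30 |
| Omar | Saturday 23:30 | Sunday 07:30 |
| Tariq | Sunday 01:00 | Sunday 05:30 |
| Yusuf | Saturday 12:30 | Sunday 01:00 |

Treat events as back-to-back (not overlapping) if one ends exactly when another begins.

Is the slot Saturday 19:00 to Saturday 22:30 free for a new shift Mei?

Lucia: ends Friday 16:30 at or before Mei starts Saturday 19:00 → clear.
Elena: ends Saturday 17:30 at or before Mei starts Saturday 19:00 → clear.
Felix: starts Saturday 12:00 before Mei ends Saturday 22:30, and ends Saturday 23:30 after Mei starts Saturday 19:00 → overlap.
Yusuf: starts Saturday 12:30 before Mei ends Saturday 22:30, and ends Sunday 01:00 after Mei starts Saturday 19:00 → overlap.
Amara: starts Saturday 16:30 before Mei ends Saturday 22:30, and ends Sunday 07:00 after Mei starts Saturday 19:00 → overlap.
Sofia: starts Saturday 19:30 before Mei ends Saturday 22:30, and ends Sunday 06:30 after Mei starts Saturday 19:00 → overlap.
Omar: starts Saturday 23:30 at or after Mei ends Saturday 22:30 → clear.
Tariq: starts Sunday 01:00 at or after Mei ends Saturday 22:30 → clear.
Mei overlaps Felix, Sofia, Yusuf, Amara.

No — it overlaps Amara, Felix, Sofia, Yusuf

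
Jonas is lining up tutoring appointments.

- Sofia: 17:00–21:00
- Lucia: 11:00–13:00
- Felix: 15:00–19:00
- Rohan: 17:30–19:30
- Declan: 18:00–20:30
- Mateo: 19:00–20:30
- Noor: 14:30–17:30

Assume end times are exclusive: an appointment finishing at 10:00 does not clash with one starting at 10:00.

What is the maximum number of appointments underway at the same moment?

Walk through starts and ends in time order (an end at T is processed before a start at T):
11:00 start Lucia → 1
13:00 end Lucia → 0
14:30 start Noor → 1
15:00 start Felix → 2
17:00 start Sofia → 3
17:30 end Noor → 2
17:30 start Rohan → 3
18:00 start Declan → 4
19:00 end Felix → 3
19:00 start Mateo → 4
19:30 end Rohan → 3
20:30 end Declan → 2
20:30 end Mateo → 1
21:00 end Sofia → 0
Peak is 4, at 18:00 (Declan, Felix, Rohan, Sofia).

4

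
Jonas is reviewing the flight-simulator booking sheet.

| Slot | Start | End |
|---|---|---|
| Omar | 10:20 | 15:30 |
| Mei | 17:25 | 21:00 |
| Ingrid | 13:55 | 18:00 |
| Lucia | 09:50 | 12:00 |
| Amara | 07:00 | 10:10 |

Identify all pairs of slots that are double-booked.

Sorted by start: Amara, Lucia, Omar, Ingrid, Mei.
Lucia starts before Amara ends → Amara and Lucia overlap.
Omar starts after Amara ends — done with Amara.
Omar starts before Lucia ends → Lucia and Omar overlap.
Ingrid starts after Lucia ends — done with Lucia.
Ingrid starts before Omar ends → Omar and Ingrid overlap.
Mei starts after Omar ends.
Mei starts before Ingrid ends → Ingrid and Mei overlap.

Amara & Lucia, Ingrid & Mei, Ingrid & Omar, Lucia & Omar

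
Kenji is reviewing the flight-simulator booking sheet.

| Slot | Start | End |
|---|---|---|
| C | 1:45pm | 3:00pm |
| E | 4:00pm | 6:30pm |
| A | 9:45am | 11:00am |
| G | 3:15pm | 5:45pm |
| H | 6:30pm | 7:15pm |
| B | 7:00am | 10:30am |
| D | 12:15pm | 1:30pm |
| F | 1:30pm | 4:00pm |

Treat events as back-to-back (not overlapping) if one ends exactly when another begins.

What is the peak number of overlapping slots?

Walk through starts and ends in time order (an end at T is processed before a start at T):
7:00am start B → 1
9:45am start A → 2
10:30am end B → 1
11:00am end A → 0
12:15pm start D → 1
1:30pm end D → 0
1:30pm start F → 1
1:45pm start C → 2
3:00pm end C → 1
3:15pm start G → 2
4:00pm end F → 1
4:00pm start E → 2
5:45pm end G → 1
6:30pm end E → 0
6:30pm start H → 1
7:15pm end H → 0
Peak is 2, at 9:45am (A, B).

2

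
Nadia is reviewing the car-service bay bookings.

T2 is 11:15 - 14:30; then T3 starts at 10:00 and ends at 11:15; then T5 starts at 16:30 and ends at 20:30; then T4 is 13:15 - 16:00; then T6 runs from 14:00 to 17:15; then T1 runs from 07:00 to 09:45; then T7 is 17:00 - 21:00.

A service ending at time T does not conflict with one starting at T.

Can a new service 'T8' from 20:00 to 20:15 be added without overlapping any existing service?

No — it overlaps T5, T7

T1: ends 09:45 at or before T8 starts 20:00 → clear.
T3: ends 11:15 at or before T8 starts 20:00 → clear.
T2: ends 14:30 at or before T8 starts 20:00 → clear.
T4: ends 16:00 at or before T8 starts 20:00 → clear.
T6: ends 17:15 at or before T8 starts 20:00 → clear.
T5: starts 16:30 before T8 ends 20:15, and ends 20:30 after T8 starts 20:00 → overlap.
T7: starts 17:00 before T8 ends 20:15, and ends 21:00 after T8 starts 20:00 → overlap.
T8 overlaps T5, T7.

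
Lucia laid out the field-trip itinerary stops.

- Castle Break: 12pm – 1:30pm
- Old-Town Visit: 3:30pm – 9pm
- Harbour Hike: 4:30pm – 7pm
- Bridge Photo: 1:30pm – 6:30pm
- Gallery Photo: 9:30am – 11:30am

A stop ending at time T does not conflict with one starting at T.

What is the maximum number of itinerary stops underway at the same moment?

Walk through starts and ends in time order (an end at T is processed before a start at T):
9:30am start Gallery Photo → 1
11:30am end Gallery Photo → 0
12pm start Castle Break → 1
1:30pm end Castle Break → 0
1:30pm start Bridge Photo → 1
3:30pm start Old-Town Visit → 2
4:30pm start Harbour Hike → 3
6:30pm end Bridge Photo → 2
7pm end Harbour Hike → 1
9pm end Old-Town Visit → 0
Peak is 3, at 4:30pm (Bridge Photo, Harbour Hike, Old-Town Visit).

3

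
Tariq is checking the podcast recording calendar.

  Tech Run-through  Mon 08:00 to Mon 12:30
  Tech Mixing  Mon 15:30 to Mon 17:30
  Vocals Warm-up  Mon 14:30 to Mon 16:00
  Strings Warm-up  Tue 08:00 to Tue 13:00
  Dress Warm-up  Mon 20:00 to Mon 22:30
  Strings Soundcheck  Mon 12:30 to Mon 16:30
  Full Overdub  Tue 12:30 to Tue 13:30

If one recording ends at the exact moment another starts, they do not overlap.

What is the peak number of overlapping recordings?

3

Sort all start/end points and keep a running count:
Mon 08:00 start Tech Run-through → 1
Mon 12:30 end Tech Run-through → 0
Mon 12:30 start Strings Soundcheck → 1
Mon 14:30 start Vocals Warm-up → 2
Mon 15:30 start Tech Mixing → 3
Mon 16:00 end Vocals Warm-up → 2
Mon 16:30 end Strings Soundcheck → 1
Mon 17:30 end Tech Mixing → 0
Mon 20:00 start Dress Warm-up → 1
Mon 22:30 end Dress Warm-up → 0
Tue 08:00 start Strings Warm-up → 1
Tue 12:30 start Full Overdub → 2
Tue 13:00 end Strings Warm-up → 1
Tue 13:30 end Full Overdub → 0
Peak is 3, at Mon 15:30 (Strings Soundcheck, Tech Mixing, Vocals Warm-up).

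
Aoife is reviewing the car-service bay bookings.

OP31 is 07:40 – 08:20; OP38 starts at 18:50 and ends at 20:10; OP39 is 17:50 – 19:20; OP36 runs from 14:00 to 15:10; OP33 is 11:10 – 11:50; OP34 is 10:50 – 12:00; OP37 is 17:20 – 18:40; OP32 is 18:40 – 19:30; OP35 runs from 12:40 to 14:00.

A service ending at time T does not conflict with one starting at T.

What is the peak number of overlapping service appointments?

3

Sort all start/end points and keep a running count:
07:40 start OP31 → 1
08:20 end OP31 → 0
10:50 start OP34 → 1
11:10 start OP33 → 2
11:50 end OP33 → 1
12:00 end OP34 → 0
12:40 start OP35 → 1
14:00 end OP35 → 0
14:00 start OP36 → 1
15:10 end OP36 → 0
17:20 start OP37 → 1
17:50 start OP39 → 2
18:40 end OP37 → 1
18:40 start OP32 → 2
18:50 start OP38 → 3
19:20 end OP39 → 2
19:30 end OP32 → 1
20:10 end OP38 → 0
Peak is 3, at 18:50 (OP32, OP38, OP39).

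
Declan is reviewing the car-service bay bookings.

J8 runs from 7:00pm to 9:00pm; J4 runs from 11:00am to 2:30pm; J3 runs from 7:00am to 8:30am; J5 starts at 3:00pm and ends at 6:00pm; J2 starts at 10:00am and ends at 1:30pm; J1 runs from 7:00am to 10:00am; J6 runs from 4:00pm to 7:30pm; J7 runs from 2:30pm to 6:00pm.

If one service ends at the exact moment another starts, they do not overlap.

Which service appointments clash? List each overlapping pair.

Two intervals overlap when each starts before the other ends.
Sorted by start: J1, J3, J2, J4, J7, J5, J6, J8.
J3 starts before J1 ends → J1 and J3 overlap.
J2 starts exactly when J1 ends (back-to-back, no overlap), so nothing later overlaps J1 either.
J2 starts after J3 ends, so nothing later overlaps J3 either.
J4 starts before J2 ends → J2 and J4 overlap.
J7 starts after J2 ends, so nothing later overlaps J2 either.
J7 starts exactly when J4 ends (back-to-back, no overlap), so nothing later overlaps J4 either.
J5 starts before J7 ends → J7 and J5 overlap.
J6 starts before J7 ends → J7 and J6 overlap.
J8 starts after J7 ends.
J6 starts before J5 ends → J5 and J6 overlap.
J8 starts after J5 ends.
J8 starts before J6 ends → J6 and J8 overlap.

J1 & J3, J2 & J4, J5 & J6, J5 & J7, J6 & J7, J6 & J8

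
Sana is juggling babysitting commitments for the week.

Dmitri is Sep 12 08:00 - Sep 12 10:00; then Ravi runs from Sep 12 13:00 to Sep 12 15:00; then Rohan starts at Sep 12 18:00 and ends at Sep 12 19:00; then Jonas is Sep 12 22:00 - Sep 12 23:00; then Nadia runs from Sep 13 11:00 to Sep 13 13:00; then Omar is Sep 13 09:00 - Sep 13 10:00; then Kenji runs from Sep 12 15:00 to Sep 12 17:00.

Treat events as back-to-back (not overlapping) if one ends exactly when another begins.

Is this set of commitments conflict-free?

Yes

Sorted by start: Dmitri, Ravi, Kenji, Rohan, Jonas, Omar, Nadia.
Ravi starts after Dmitri ends, so Dmitri has no further overlaps.
Kenji starts exactly when Ravi ends (back-to-back, no overlap), so Ravi has no further overlaps.
Rohan starts after Kenji ends, so Kenji has no further overlaps.
Jonas starts after Rohan ends, so Rohan has no further overlaps.
Omar starts after Jonas ends, so Jonas has no further overlaps.
Nadia starts after Omar ends.
Every pair is clear; the schedule has no overlaps.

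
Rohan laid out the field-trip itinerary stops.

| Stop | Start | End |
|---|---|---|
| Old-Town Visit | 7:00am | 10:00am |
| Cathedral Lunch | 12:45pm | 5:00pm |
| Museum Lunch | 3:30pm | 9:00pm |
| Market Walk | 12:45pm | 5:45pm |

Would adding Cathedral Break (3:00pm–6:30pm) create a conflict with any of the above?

Old-Town Visit: ends 10:00am at or before Cathedral Break starts 3:00pm → clear.
Market Walk: starts 12:45pm before Cathedral Break ends 6:30pm, and ends 5:45pm after Cathedral Break starts 3:00pm → overlap.
Cathedral Lunch: starts 12:45pm before Cathedral Break ends 6:30pm, and ends 5:00pm after Cathedral Break starts 3:00pm → overlap.
Museum Lunch: starts 3:30pm before Cathedral Break ends 6:30pm, and ends 9:00pm after Cathedral Break starts 3:00pm → overlap.
Cathedral Break overlaps Market Walk, Museum Lunch, Cathedral Lunch.

Yes — it overlaps Cathedral Lunch, Market Walk, Museum Lunch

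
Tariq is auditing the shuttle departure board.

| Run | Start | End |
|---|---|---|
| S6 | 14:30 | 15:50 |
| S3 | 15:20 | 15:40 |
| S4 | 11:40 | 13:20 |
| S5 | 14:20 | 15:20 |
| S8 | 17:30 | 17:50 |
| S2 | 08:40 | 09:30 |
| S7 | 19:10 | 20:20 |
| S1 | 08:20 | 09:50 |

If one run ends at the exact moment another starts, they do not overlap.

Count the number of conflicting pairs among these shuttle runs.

Sorted by start: S1, S2, S4, S5, S6, S3, S8, S7.
S2 starts before S1 ends → S1 and S2 overlap.
S4 starts after S1 ends; S1 is clear from here.
S4 starts after S2 ends; S2 is clear from here.
S5 starts after S4 ends; S4 is clear from here.
S6 starts before S5 ends → S5 and S6 overlap.
S3 starts exactly when S5 ends (back-to-back, no overlap); S5 is clear from here.
S3 starts before S6 ends → S6 and S3 overlap.
S8 starts after S6 ends; S6 is clear from here.
S8 starts after S3 ends; S3 is clear from here.
S7 starts after S8 ends.
Overlapping pairs: S1 & S2, S3 & S6, S5 & S6 — 3 in total.

3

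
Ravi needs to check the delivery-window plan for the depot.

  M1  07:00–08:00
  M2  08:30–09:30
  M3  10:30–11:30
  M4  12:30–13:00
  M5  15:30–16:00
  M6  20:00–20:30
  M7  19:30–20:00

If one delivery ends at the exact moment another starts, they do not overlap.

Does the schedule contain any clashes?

Check each pair: they overlap iff neither finishes before the other starts.
Sorted by start: M1, M2, M3, M4, M5, M7, M6.
M2 starts after M1 ends — done with M1.
M3 starts after M2 ends — done with M2.
M4 starts after M3 ends — done with M3.
M5 starts after M4 ends — done with M4.
M7 starts after M5 ends — done with M5.
M6 starts exactly when M7 ends (back-to-back, no overlap).
Every pair is clear; the schedule has no overlaps.

No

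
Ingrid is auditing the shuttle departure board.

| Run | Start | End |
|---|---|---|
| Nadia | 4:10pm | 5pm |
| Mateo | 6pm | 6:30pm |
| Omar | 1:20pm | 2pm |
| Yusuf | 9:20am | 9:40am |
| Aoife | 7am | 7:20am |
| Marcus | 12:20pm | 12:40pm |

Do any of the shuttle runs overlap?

Sorted by start: Aoife, Yusuf, Marcus, Omar, Nadia, Mateo.
Yusuf starts after Aoife ends; Aoife is clear from here.
Marcus starts after Yusuf ends; Yusuf is clear from here.
Omar starts after Marcus ends; Marcus is clear from here.
Nadia starts after Omar ends; Omar is clear from here.
Mateo starts after Nadia ends.
Every pair is clear; the schedule has no overlaps.

No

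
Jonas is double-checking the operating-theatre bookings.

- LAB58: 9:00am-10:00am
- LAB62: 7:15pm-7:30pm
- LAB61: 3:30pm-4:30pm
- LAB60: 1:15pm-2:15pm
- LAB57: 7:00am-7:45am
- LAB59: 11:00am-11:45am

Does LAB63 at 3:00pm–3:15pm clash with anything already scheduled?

LAB57: ends 7:45am at or before LAB63 starts 3:00pm → clear.
LAB58: ends 10:00am at or before LAB63 starts 3:00pm → clear.
LAB59: ends 11:45am at or before LAB63 starts 3:00pm → clear.
LAB60: ends 2:15pm at or before LAB63 starts 3:00pm → clear.
LAB61: starts 3:30pm at or after LAB63 ends 3:15pm → clear.
LAB62: starts 7:15pm at or after LAB63 ends 3:15pm → clear.

No — it doesn't clash with anything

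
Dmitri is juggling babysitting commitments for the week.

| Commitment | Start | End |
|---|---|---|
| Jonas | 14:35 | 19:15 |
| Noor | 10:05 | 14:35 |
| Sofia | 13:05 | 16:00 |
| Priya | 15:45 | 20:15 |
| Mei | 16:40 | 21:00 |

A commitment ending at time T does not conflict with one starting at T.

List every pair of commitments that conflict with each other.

Check each pair: they overlap iff neither finishes before the other starts.
Sorted by start: Noor, Sofia, Jonas, Priya, Mei.
Sofia starts before Noor ends → Noor and Sofia overlap.
Jonas starts exactly when Noor ends (back-to-back, no overlap), so nothing later overlaps Noor either.
Jonas starts before Sofia ends → Sofia and Jonas overlap.
Priya starts before Sofia ends → Sofia and Priya overlap.
Mei starts after Sofia ends.
Priya starts before Jonas ends → Jonas and Priya overlap.
Mei starts before Jonas ends → Jonas and Mei overlap.
Mei starts before Priya ends → Priya and Mei overlap.

Jonas & Mei, Jonas & Priya, Jonas & Sofia, Mei & Priya, Noor & Sofia, Priya & Sofia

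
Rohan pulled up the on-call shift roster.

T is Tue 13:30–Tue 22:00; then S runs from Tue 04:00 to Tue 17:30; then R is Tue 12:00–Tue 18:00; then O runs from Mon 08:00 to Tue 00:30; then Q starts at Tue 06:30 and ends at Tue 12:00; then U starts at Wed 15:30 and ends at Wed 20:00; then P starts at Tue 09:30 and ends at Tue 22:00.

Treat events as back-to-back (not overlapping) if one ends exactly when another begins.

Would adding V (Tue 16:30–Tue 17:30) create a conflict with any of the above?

O: ends Tue 00:30 at or before V starts Tue 16:30 → clear.
S: starts Tue 04:00 before V ends Tue 17:30, and ends Tue 17:30 after V starts Tue 16:30 → overlap.
Q: ends Tue 12:00 at or before V starts Tue 16:30 → clear.
P: starts Tue 09:30 before V ends Tue 17:30, and ends Tue 22:00 after V starts Tue 16:30 → overlap.
R: starts Tue 12:00 before V ends Tue 17:30, and ends Tue 18:00 after V starts Tue 16:30 → overlap.
T: starts Tue 13:30 before V ends Tue 17:30, and ends Tue 22:00 after V starts Tue 16:30 → overlap.
U: starts Wed 15:30 at or after V ends Tue 17:30 → clear.
V overlaps P, R, S, T.

Yes — it overlaps P, R, S, T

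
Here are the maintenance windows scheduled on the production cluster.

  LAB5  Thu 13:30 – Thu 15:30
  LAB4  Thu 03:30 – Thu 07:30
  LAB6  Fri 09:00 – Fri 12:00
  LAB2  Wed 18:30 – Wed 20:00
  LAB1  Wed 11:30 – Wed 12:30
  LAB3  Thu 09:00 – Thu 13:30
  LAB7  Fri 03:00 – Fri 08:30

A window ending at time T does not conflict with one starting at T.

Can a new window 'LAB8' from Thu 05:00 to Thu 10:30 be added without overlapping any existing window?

LAB1: ends Wed 12:30 at or before LAB8 starts Thu 05:00 → clear.
LAB2: ends Wed 20:00 at or before LAB8 starts Thu 05:00 → clear.
LAB4: starts Thu 03:30 before LAB8 ends Thu 10:30, and ends Thu 07:30 after LAB8 starts Thu 05:00 → overlap.
LAB3: starts Thu 09:00 before LAB8 ends Thu 10:30, and ends Thu 13:30 after LAB8 starts Thu 05:00 → overlap.
LAB5: starts Thu 13:30 at or after LAB8 ends Thu 10:30 → clear.
LAB7: starts Fri 03:00 at or after LAB8 ends Thu 10:30 → clear.
LAB6: starts Fri 09:00 at or after LAB8 ends Thu 10:30 → clear.
LAB8 overlaps LAB3, LAB4.

No — it overlaps LAB3, LAB4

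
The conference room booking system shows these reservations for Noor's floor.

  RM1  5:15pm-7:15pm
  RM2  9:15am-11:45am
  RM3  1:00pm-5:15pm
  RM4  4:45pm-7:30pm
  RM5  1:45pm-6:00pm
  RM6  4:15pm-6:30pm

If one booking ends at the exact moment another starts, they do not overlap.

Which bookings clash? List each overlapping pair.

Sorted by start: RM2, RM3, RM5, RM6, RM4, RM1.
RM3 starts after RM2 ends, so nothing later overlaps RM2 either.
RM5 starts before RM3 ends → RM3 and RM5 overlap.
RM6 starts before RM3 ends → RM3 and RM6 overlap.
RM4 starts before RM3 ends → RM3 and RM4 overlap.
RM1 starts exactly when RM3 ends (back-to-back, no overlap).
RM6 starts before RM5 ends → RM5 and RM6 overlap.
RM4 starts before RM5 ends → RM5 and RM4 overlap.
RM1 starts before RM5 ends → RM5 and RM1 overlap.
RM4 starts before RM6 ends → RM6 and RM4 overlap.
RM1 starts before RM6 ends → RM6 and RM1 overlap.
RM1 starts before RM4 ends → RM4 and RM1 overlap.

RM1 & RM4, RM1 & RM5, RM1 & RM6, RM3 & RM4, RM3 & RM5, RM3 & RM6, RM4 & RM5, RM4 & RM6, RM5 & RM6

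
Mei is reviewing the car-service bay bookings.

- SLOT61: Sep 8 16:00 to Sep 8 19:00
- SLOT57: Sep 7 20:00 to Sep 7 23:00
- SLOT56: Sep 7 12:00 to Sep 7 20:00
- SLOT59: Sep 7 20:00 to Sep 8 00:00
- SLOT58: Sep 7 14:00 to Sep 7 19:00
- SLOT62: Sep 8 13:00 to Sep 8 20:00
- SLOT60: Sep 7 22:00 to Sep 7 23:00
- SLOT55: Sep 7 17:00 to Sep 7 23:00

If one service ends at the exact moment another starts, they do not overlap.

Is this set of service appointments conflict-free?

Sorted by start: SLOT56, SLOT58, SLOT55, SLOT57, SLOT59, SLOT60, SLOT62, SLOT61.
SLOT58 starts before SLOT56 ends → SLOT56 and SLOT58 overlap.
That's a conflict, so the schedule is not conflict-free.

No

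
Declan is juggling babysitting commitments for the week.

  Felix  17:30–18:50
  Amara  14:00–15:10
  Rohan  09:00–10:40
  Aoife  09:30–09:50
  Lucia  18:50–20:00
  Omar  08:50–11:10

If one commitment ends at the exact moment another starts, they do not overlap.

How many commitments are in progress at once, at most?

3

Sweep the timeline, counting +1 at each start and −1 at each end (ends before starts at a tie):
08:50 start Omar → 1
09:00 start Rohan → 2
09:30 start Aoife → 3
09:50 end Aoife → 2
10:40 end Rohan → 1
11:10 end Omar → 0
14:00 start Amara → 1
15:10 end Amara → 0
17:30 start Felix → 1
18:50 end Felix → 0
18:50 start Lucia → 1
20:00 end Lucia → 0
Peak is 3, at 09:30 (Aoife, Omar, Rohan).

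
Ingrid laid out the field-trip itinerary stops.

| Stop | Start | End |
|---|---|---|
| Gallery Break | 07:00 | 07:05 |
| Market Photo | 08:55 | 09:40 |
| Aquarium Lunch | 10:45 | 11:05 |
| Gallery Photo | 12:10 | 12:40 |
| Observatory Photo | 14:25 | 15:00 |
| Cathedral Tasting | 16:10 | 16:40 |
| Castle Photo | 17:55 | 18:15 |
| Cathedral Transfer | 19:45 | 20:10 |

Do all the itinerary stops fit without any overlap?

Sorted by start: Gallery Break, Market Photo, Aquarium Lunch, Gallery Photo, Observatory Photo, Cathedral Tasting, Castle Photo, Cathedral Transfer.
Market Photo starts after Gallery Break ends, so Gallery Break has no further overlaps.
Aquarium Lunch starts after Market Photo ends, so Market Photo has no further overlaps.
Gallery Photo starts after Aquarium Lunch ends, so Aquarium Lunch has no further overlaps.
Observatory Photo starts after Gallery Photo ends, so Gallery Photo has no further overlaps.
Cathedral Tasting starts after Observatory Photo ends, so Observatory Photo has no further overlaps.
Castle Photo starts after Cathedral Tasting ends, so Cathedral Tasting has no further overlaps.
Cathedral Transfer starts after Castle Photo ends.
Every pair is clear; the schedule has no overlaps.

Yes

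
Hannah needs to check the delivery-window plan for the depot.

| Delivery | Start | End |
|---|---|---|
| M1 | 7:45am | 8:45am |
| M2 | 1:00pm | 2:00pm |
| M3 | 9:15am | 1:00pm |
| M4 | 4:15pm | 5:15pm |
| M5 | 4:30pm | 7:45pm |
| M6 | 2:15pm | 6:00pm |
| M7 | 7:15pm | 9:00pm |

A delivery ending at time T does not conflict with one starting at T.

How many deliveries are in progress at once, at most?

3

Sort all start/end points and keep a running count:
7:45am start M1 → 1
8:45am end M1 → 0
9:15am start M3 → 1
1:00pm end M3 → 0
1:00pm start M2 → 1
2:00pm end M2 → 0
2:15pm start M6 → 1
4:15pm start M4 → 2
4:30pm start M5 → 3
5:15pm end M4 → 2
6:00pm end M6 → 1
7:15pm start M7 → 2
7:45pm end M5 → 1
9:00pm end M7 → 0
Peak is 3, at 4:30pm (M4, M5, M6).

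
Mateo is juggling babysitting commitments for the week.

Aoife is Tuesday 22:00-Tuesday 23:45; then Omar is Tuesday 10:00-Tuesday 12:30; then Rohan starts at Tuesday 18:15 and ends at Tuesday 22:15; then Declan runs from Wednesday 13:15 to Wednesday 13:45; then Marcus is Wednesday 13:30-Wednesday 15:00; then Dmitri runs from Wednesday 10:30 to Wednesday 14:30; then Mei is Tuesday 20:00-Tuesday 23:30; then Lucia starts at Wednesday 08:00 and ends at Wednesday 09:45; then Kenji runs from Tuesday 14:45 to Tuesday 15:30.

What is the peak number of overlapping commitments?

Sweep the timeline, counting +1 at each start and −1 at each end (ends before starts at a tie):
Tuesday 10:00 start Omar → 1
Tuesday 12:30 end Omar → 0
Tuesday 14:45 start Kenji → 1
Tuesday 15:30 end Kenji → 0
Tuesday 18:15 start Rohan → 1
Tuesday 20:00 start Mei → 2
Tuesday 22:00 start Aoife → 3
Tuesday 22:15 end Rohan → 2
Tuesday 23:30 end Mei → 1
Tuesday 23:45 end Aoife → 0
Wednesday 08:00 start Lucia → 1
Wednesday 09:45 end Lucia → 0
Wednesday 10:30 start Dmitri → 1
Wednesday 13:15 start Declan → 2
Wednesday 13:30 start Marcus → 3
Wednesday 13:45 end Declan → 2
Wednesday 14:30 end Dmitri → 1
Wednesday 15:00 end Marcus → 0
Peak is 3, at Tuesday 22:00 (Aoife, Mei, Rohan).

3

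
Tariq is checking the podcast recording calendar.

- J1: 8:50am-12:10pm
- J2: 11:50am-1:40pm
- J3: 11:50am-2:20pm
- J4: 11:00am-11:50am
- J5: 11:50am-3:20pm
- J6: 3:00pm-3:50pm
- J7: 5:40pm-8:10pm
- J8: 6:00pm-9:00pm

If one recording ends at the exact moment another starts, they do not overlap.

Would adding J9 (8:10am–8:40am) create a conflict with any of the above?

No — it doesn't clash with anything

J1: starts 8:50am at or after J9 ends 8:40am → clear.
J4: starts 11:00am at or after J9 ends 8:40am → clear.
J2: starts 11:50am at or after J9 ends 8:40am → clear.
J3: starts 11:50am at or after J9 ends 8:40am → clear.
J5: starts 11:50am at or after J9 ends 8:40am → clear.
J6: starts 3:00pm at or after J9 ends 8:40am → clear.
J7: starts 5:40pm at or after J9 ends 8:40am → clear.
J8: starts 6:00pm at or after J9 ends 8:40am → clear.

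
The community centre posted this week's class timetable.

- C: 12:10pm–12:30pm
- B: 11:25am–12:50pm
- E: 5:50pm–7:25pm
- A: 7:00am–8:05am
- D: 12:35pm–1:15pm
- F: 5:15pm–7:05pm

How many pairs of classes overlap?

3

Sorted by start: A, B, C, D, F, E.
B starts after A ends, so nothing later overlaps A either.
C starts before B ends → B and C overlap.
D starts before B ends → B and D overlap.
F starts after B ends, so nothing later overlaps B either.
D starts after C ends, so nothing later overlaps C either.
F starts after D ends, so nothing later overlaps D either.
E starts before F ends → F and E overlap.
Overlapping pairs: B & C, B & D, E & F — 3 in total.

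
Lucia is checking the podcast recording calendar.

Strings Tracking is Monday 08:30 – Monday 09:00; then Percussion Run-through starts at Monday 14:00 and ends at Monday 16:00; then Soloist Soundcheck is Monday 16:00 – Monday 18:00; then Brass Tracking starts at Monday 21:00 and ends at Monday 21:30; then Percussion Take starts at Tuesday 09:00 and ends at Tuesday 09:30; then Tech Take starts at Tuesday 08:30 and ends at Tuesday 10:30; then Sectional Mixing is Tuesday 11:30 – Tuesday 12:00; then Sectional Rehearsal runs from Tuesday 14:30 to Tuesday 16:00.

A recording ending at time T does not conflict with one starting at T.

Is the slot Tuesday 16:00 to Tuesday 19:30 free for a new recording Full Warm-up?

Yes — the slot is free

Strings Tracking: ends Monday 09:00 at or before Full Warm-up starts Tuesday 16:00 → clear.
Percussion Run-through: ends Monday 16:00 at or before Full Warm-up starts Tuesday 16:00 → clear.
Soloist Soundcheck: ends Monday 18:00 at or before Full Warm-up starts Tuesday 16:00 → clear.
Brass Tracking: ends Monday 21:30 at or before Full Warm-up starts Tuesday 16:00 → clear.
Tech Take: ends Tuesday 10:30 at or before Full Warm-up starts Tuesday 16:00 → clear.
Percussion Take: ends Tuesday 09:30 at or before Full Warm-up starts Tuesday 16:00 → clear.
Sectional Mixing: ends Tuesday 12:00 at or before Full Warm-up starts Tuesday 16:00 → clear.
Sectional Rehearsal: ends Tuesday 16:00 at or before Full Warm-up starts Tuesday 16:00 → clear.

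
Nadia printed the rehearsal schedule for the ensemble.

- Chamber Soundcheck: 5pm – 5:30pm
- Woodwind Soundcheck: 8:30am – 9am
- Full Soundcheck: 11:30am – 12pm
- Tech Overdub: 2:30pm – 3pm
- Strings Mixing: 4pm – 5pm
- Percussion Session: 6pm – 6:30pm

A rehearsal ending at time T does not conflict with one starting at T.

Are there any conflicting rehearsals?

Sorted by start: Woodwind Soundcheck, Full Soundcheck, Tech Overdub, Strings Mixing, Chamber Soundcheck, Percussion Session.
Full Soundcheck starts after Woodwind Soundcheck ends, so Woodwind Soundcheck has no further overlaps.
Tech Overdub starts after Full Soundcheck ends, so Full Soundcheck has no further overlaps.
Strings Mixing starts after Tech Overdub ends, so Tech Overdub has no further overlaps.
Chamber Soundcheck starts exactly when Strings Mixing ends (back-to-back, no overlap), so Strings Mixing has no further overlaps.
Percussion Session starts after Chamber Soundcheck ends.
Every pair is clear; the schedule has no overlaps.

No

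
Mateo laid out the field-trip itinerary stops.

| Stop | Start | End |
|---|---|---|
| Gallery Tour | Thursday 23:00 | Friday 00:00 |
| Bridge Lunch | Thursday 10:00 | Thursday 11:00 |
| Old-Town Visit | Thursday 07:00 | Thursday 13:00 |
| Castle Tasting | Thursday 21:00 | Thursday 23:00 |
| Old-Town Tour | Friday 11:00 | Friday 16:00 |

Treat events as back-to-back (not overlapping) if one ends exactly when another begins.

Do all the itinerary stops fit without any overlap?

Sorted by start: Old-Town Visit, Bridge Lunch, Castle Tasting, Gallery Tour, Old-Town Tour.
Bridge Lunch starts before Old-Town Visit ends → Old-Town Visit and Bridge Lunch overlap.
That's a conflict, so the schedule is not conflict-free.

No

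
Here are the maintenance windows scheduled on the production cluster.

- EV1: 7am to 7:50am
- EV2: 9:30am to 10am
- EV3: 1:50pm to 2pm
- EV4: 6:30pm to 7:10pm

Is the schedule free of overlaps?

Yes

Sorted by start: EV1, EV2, EV3, EV4.
EV2 starts after EV1 ends; EV1 is clear from here.
EV3 starts after EV2 ends; EV2 is clear from here.
EV4 starts after EV3 ends.
Every pair is clear; the schedule has no overlaps.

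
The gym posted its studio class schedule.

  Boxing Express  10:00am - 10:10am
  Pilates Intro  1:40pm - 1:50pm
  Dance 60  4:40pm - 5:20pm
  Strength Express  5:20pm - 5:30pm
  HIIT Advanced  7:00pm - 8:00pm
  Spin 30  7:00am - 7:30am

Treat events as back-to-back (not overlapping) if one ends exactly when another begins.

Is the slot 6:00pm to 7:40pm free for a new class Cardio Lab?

Spin 30: ends 7:30am at or before Cardio Lab starts 6:00pm → clear.
Boxing Express: ends 10:10am at or before Cardio Lab starts 6:00pm → clear.
Pilates Intro: ends 1:50pm at or before Cardio Lab starts 6:00pm → clear.
Dance 60: ends 5:20pm at or before Cardio Lab starts 6:00pm → clear.
Strength Express: ends 5:30pm at or before Cardio Lab starts 6:00pm → clear.
HIIT Advanced: starts 7:00pm before Cardio Lab ends 7:40pm, and ends 8:00pm after Cardio Lab starts 6:00pm → overlap.
Cardio Lab overlaps HIIT Advanced.

No — it overlaps HIIT Advanced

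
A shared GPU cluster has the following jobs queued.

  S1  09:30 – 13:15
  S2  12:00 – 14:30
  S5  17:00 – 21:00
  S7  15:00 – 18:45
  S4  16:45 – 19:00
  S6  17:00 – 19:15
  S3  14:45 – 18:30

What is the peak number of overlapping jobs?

Sweep the timeline, counting +1 at each start and −1 at each end (ends before starts at a tie):
09:30 start S1 → 1
12:00 start S2 → 2
13:15 end S1 → 1
14:30 end S2 → 0
14:45 start S3 → 1
15:00 start S7 → 2
16:45 start S4 → 3
17:00 start S5 → 4
17:00 start S6 → 5
18:30 end S3 → 4
18:45 end S7 → 3
19:00 end S4 → 2
19:15 end S6 → 1
21:00 end S5 → 0
Peak is 5, at 17:00 (S3, S4, S5, S6, S7).

5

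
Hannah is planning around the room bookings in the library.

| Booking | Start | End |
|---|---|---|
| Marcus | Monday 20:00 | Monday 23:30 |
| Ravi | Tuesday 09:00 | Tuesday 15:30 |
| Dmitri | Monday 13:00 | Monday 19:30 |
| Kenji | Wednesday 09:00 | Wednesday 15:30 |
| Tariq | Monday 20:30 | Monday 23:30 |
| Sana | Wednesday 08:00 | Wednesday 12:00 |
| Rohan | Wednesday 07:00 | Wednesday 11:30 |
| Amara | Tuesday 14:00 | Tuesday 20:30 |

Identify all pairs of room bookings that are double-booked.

Two intervals overlap when each starts before the other ends.
Sorted by start: Dmitri, Marcus, Tariq, Ravi, Amara, Rohan, Sana, Kenji.
Marcus starts after Dmitri ends, so Dmitri has no further overlaps.
Tariq starts before Marcus ends → Marcus and Tariq overlap.
Ravi starts after Marcus ends, so Marcus has no further overlaps.
Ravi starts after Tariq ends, so Tariq has no further overlaps.
Amara starts before Ravi ends → Ravi and Amara overlap.
Rohan starts after Ravi ends, so Ravi has no further overlaps.
Rohan starts after Amara ends, so Amara has no further overlaps.
Sana starts before Rohan ends → Rohan and Sana overlap.
Kenji starts before Rohan ends → Rohan and Kenji overlap.
Kenji starts before Sana ends → Sana and Kenji overlap.

Amara & Ravi, Kenji & Rohan, Kenji & Sana, Marcus & Tariq, Rohan & Sana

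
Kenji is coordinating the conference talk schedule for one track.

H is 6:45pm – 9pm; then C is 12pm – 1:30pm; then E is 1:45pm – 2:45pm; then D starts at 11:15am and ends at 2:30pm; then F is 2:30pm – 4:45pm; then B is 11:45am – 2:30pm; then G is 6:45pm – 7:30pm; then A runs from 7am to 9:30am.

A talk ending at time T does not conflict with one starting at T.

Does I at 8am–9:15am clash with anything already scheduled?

Yes — it overlaps A

A: starts 7am before I ends 9:15am, and ends 9:30am after I starts 8am → overlap.
D: starts 11:15am at or after I ends 9:15am → clear.
B: starts 11:45am at or after I ends 9:15am → clear.
C: starts 12pm at or after I ends 9:15am → clear.
E: starts 1:45pm at or after I ends 9:15am → clear.
F: starts 2:30pm at or after I ends 9:15am → clear.
G: starts 6:45pm at or after I ends 9:15am → clear.
H: starts 6:45pm at or after I ends 9:15am → clear.
I overlaps A.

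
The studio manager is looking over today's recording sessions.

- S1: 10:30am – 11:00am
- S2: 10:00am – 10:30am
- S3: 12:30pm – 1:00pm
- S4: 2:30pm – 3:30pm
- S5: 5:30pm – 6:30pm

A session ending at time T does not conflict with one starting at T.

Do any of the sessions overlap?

No

Two intervals overlap when each starts before the other ends.
Sorted by start: S2, S1, S3, S4, S5.
S1 starts exactly when S2 ends (back-to-back, no overlap); S2 is clear from here.
S3 starts after S1 ends; S1 is clear from here.
S4 starts after S3 ends; S3 is clear from here.
S5 starts after S4 ends.
Every pair is clear; the schedule has no overlaps.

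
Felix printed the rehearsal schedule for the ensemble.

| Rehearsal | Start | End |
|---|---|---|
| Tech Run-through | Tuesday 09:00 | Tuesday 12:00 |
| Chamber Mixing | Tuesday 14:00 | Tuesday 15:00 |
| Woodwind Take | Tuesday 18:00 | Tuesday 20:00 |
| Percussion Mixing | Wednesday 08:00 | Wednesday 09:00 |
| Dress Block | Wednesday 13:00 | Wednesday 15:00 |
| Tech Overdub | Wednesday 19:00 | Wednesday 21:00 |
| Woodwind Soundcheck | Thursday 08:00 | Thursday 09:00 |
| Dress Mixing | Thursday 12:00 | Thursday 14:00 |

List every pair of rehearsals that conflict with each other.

Sorted by start: Tech Run-through, Chamber Mixing, Woodwind Take, Percussion Mixing, Dress Block, Tech Overdub, Woodwind Soundcheck, Dress Mixing.
Chamber Mixing starts after Tech Run-through ends — done with Tech Run-through.
Woodwind Take starts after Chamber Mixing ends — done with Chamber Mixing.
Percussion Mixing starts after Woodwind Take ends — done with Woodwind Take.
Dress Block starts after Percussion Mixing ends — done with Percussion Mixing.
Tech Overdub starts after Dress Block ends — done with Dress Block.
Woodwind Soundcheck starts after Tech Overdub ends — done with Tech Overdub.
Dress Mixing starts after Woodwind Soundcheck ends.

no overlapping pairs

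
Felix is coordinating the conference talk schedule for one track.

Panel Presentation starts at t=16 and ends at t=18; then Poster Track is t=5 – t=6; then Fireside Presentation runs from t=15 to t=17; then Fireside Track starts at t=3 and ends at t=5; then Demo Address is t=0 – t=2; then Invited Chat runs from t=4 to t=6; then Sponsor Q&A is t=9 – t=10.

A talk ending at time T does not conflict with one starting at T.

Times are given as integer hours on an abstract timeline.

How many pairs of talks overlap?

Sorted by start: Demo Address, Fireside Track, Invited Chat, Poster Track, Sponsor Q&A, Fireside Presentation, Panel Presentation.
Fireside Track starts after Demo Address ends — done with Demo Address.
Invited Chat starts before Fireside Track ends → Fireside Track and Invited Chat overlap.
Poster Track starts exactly when Fireside Track ends (back-to-back, no overlap) — done with Fireside Track.
Poster Track starts before Invited Chat ends → Invited Chat and Poster Track overlap.
Sponsor Q&A starts after Invited Chat ends — done with Invited Chat.
Sponsor Q&A starts after Poster Track ends — done with Poster Track.
Fireside Presentation starts after Sponsor Q&A ends — done with Sponsor Q&A.
Panel Presentation starts before Fireside Presentation ends → Fireside Presentation and Panel Presentation overlap.
Overlapping pairs: Fireside Presentation & Panel Presentation, Fireside Track & Invited Chat, Invited Chat & Poster Track — 3 in total.

3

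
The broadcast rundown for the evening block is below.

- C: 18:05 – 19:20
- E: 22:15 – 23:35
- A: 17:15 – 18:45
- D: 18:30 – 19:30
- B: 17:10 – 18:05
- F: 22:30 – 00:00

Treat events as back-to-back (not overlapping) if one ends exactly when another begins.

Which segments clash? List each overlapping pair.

A & B, A & C, A & D, C & D, E & F

Two intervals overlap when each starts before the other ends.
Sorted by start: B, A, C, D, E, F.
A starts before B ends → B and A overlap.
C starts exactly when B ends (back-to-back, no overlap), so B has no further overlaps.
C starts before A ends → A and C overlap.
D starts before A ends → A and D overlap.
E starts after A ends, so A has no further overlaps.
D starts before C ends → C and D overlap.
E starts after C ends, so C has no further overlaps.
E starts after D ends, so D has no further overlaps.
F starts before E ends → E and F overlap.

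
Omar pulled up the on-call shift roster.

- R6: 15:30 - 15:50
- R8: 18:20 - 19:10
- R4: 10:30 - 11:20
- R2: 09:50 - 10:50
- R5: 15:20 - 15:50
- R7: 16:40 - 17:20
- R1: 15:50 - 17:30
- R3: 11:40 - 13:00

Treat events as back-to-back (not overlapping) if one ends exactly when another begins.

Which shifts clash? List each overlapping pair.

Check each pair: they overlap iff neither finishes before the other starts.
Sorted by start: R2, R4, R3, R5, R6, R1, R7, R8.
R4 starts before R2 ends → R2 and R4 overlap.
R3 starts after R2 ends, so R2 has no further overlaps.
R3 starts after R4 ends, so R4 has no further overlaps.
R5 starts after R3 ends, so R3 has no further overlaps.
R6 starts before R5 ends → R5 and R6 overlap.
R1 starts exactly when R5 ends (back-to-back, no overlap), so R5 has no further overlaps.
R1 starts exactly when R6 ends (back-to-back, no overlap), so R6 has no further overlaps.
R7 starts before R1 ends → R1 and R7 overlap.
R8 starts after R1 ends.
R8 starts after R7 ends.

R1 & R7, R2 & R4, R5 & R6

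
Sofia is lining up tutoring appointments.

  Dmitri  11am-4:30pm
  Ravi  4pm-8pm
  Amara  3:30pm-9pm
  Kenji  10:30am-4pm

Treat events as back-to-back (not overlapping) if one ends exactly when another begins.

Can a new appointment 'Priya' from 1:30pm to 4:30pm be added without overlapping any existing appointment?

Kenji: starts 10:30am before Priya ends 4:30pm, and ends 4pm after Priya starts 1:30pm → overlap.
Dmitri: starts 11am before Priya ends 4:30pm, and ends 4:30pm after Priya starts 1:30pm → overlap.
Amara: starts 3:30pm before Priya ends 4:30pm, and ends 9pm after Priya starts 1:30pm → overlap.
Ravi: starts 4pm before Priya ends 4:30pm, and ends 8pm after Priya starts 1:30pm → overlap.
Priya overlaps Dmitri, Ravi, Amara, Kenji.

No — it overlaps Amara, Dmitri, Kenji, Ravi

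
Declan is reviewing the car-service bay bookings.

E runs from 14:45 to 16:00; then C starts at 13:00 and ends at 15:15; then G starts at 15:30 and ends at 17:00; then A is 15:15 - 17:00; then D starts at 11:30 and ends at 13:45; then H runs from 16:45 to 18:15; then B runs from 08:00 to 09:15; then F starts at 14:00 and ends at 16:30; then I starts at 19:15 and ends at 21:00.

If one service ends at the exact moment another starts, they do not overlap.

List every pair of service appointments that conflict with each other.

Sorted by start: B, D, C, F, E, A, G, H, I.
D starts after B ends — done with B.
C starts before D ends → D and C overlap.
F starts after D ends — done with D.
F starts before C ends → C and F overlap.
E starts before C ends → C and E overlap.
A starts exactly when C ends (back-to-back, no overlap) — done with C.
E starts before F ends → F and E overlap.
A starts before F ends → F and A overlap.
G starts before F ends → F and G overlap.
H starts after F ends — done with F.
A starts before E ends → E and A overlap.
G starts before E ends → E and G overlap.
H starts after E ends — done with E.
G starts before A ends → A and G overlap.
H starts before A ends → A and H overlap.
I starts after A ends.
H starts before G ends → G and H overlap.
I starts after G ends.
I starts after H ends.

A & E, A & F, A & G, A & H, C & D, C & E, C & F, E & F, E & G, F & G, G & H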